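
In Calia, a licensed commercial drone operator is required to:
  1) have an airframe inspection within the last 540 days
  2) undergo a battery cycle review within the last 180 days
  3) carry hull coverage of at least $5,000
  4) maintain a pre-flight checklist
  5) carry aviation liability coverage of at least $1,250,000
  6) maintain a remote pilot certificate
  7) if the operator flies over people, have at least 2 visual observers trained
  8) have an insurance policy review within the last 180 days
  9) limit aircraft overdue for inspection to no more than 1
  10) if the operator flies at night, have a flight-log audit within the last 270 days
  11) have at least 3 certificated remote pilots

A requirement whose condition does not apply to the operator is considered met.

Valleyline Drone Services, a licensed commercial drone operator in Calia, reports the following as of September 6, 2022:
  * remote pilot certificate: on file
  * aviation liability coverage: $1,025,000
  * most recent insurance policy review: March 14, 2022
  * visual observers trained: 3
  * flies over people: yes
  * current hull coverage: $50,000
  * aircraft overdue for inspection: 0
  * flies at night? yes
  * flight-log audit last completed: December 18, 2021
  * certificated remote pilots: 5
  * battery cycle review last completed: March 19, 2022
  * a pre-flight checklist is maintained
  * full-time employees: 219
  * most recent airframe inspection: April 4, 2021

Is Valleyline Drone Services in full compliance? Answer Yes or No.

No

1. airframe inspection 520 days ago vs limit 540 → met
2. battery cycle review 171 days ago vs limit 180 → met
3. hull coverage $50,000 ≥ $5,000 → met
4. pre-flight checklist present → met
5. aviation liability coverage $1,025,000 < $1,250,000 → not met
6. remote pilot certificate present → met
7. condition 'flies over people' holds; visual observers trained 3 ≥ 2 → met
8. insurance policy review 176 days ago vs limit 180 → met
9. aircraft overdue for inspection 0 ≤ 1 → met
10. condition 'flies at night' holds; flight-log audit 262 days ago vs limit 270 → met
11. certificated remote pilots 5 ≥ 3 → met
Not met: 5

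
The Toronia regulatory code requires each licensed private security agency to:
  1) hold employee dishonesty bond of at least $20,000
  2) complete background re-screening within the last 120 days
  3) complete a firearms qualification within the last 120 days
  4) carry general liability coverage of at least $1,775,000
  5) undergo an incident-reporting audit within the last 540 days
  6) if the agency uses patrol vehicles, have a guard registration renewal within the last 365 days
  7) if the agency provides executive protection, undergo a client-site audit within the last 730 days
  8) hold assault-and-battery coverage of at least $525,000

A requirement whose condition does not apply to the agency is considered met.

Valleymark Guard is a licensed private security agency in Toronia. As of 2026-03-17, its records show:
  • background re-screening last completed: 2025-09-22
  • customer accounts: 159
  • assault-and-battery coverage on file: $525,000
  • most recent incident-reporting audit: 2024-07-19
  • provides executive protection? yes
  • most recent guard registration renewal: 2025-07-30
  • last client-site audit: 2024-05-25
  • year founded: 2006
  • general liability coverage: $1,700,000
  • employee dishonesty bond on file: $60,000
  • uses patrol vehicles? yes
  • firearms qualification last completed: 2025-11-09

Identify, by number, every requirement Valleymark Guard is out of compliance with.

2, 3, 4, 5

1. employee dishonesty bond $60,000 ≥ $20,000 → met
2. background re-screening 176 days ago vs limit 120 → not met
3. firearms qualification 128 days ago vs limit 120 → not met
4. general liability coverage $1,700,000 < $1,775,000 → not met
5. incident-reporting audit 606 days ago vs limit 540 → not met
6. condition 'uses patrol vehicles' holds; guard registration renewal 230 days ago vs limit 365 → met
7. condition 'provides executive protection' holds; client-site audit 661 days ago vs limit 730 → met
8. assault-and-battery coverage $525,000 ≥ $525,000 → met
Not met: 2, 3, 4, 5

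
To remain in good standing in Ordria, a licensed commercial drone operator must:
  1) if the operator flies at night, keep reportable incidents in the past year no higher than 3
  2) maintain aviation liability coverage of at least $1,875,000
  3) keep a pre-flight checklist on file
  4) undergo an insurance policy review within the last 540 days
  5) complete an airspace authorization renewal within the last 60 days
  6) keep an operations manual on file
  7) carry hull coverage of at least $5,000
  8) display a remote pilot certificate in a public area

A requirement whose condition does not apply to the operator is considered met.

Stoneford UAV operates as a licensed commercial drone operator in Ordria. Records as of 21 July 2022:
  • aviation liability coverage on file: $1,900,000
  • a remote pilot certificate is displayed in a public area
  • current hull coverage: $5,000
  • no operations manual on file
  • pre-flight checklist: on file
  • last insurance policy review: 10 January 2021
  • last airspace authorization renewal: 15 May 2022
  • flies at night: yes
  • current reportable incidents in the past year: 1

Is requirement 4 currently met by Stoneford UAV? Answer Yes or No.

No

4. insurance policy review 557 days ago vs limit 540 → not met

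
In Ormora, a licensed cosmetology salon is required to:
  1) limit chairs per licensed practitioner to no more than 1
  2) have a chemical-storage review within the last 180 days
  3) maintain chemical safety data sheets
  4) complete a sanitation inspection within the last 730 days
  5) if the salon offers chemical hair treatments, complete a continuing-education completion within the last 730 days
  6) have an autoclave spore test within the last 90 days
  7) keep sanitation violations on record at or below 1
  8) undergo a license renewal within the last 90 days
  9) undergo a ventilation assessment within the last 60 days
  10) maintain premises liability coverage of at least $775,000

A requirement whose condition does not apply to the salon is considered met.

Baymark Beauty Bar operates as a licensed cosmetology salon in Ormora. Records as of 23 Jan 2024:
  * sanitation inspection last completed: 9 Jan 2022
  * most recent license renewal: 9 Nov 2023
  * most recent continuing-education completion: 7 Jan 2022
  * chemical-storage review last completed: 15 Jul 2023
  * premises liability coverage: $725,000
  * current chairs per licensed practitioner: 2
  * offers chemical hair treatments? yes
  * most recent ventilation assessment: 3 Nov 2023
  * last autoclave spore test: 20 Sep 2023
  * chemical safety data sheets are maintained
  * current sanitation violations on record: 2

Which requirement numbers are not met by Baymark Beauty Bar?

1. chairs per licensed practitioner 2 > 1 → not met
2. chemical-storage review 192 days ago vs limit 180 → not met
3. chemical safety data sheets present → met
4. sanitation inspection 744 days ago vs limit 730 → not met
5. condition 'offers chemical hair treatments' holds; continuing-education completion 746 days ago vs limit 730 → not met
6. autoclave spore test 125 days ago vs limit 90 → not met
7. sanitation violations on record 2 > 1 → not met
8. license renewal 75 days ago vs limit 90 → met
9. ventilation assessment 81 days ago vs limit 60 → not met
10. premises liability coverage $725,000 < $775,000 → not met
Not met: 1, 2, 4, 5, 6, 7, 9, 10

1, 2, 4, 5, 6, 7, 9, 10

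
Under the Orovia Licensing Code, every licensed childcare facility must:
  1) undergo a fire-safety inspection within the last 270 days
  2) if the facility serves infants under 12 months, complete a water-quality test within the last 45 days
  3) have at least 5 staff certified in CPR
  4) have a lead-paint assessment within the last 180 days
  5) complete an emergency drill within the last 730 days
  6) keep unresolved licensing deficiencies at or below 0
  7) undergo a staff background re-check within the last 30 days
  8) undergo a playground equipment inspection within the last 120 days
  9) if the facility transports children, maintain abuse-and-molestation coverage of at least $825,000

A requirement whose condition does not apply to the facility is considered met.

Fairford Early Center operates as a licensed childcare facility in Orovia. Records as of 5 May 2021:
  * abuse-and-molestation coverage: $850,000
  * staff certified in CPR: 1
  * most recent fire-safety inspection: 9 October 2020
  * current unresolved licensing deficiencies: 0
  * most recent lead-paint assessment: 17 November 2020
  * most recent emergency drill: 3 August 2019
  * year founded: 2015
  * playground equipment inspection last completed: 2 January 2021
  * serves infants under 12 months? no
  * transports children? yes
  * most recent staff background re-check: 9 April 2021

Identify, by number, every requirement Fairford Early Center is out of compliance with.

3, 8

1. fire-safety inspection 208 days ago vs limit 270 → met
2. condition 'serves infants under 12 months' does not hold → requirement n/a → met
3. staff certified in CPR 1 < 5 → not met
4. lead-paint assessment 169 days ago vs limit 180 → met
5. emergency drill 641 days ago vs limit 730 → met
6. unresolved licensing deficiencies 0 ≤ 0 → met
7. staff background re-check 26 days ago vs limit 30 → met
8. playground equipment inspection 123 days ago vs limit 120 → not met
9. condition 'transports children' holds; abuse-and-molestation coverage $850,000 ≥ $825,000 → met
Not met: 3, 8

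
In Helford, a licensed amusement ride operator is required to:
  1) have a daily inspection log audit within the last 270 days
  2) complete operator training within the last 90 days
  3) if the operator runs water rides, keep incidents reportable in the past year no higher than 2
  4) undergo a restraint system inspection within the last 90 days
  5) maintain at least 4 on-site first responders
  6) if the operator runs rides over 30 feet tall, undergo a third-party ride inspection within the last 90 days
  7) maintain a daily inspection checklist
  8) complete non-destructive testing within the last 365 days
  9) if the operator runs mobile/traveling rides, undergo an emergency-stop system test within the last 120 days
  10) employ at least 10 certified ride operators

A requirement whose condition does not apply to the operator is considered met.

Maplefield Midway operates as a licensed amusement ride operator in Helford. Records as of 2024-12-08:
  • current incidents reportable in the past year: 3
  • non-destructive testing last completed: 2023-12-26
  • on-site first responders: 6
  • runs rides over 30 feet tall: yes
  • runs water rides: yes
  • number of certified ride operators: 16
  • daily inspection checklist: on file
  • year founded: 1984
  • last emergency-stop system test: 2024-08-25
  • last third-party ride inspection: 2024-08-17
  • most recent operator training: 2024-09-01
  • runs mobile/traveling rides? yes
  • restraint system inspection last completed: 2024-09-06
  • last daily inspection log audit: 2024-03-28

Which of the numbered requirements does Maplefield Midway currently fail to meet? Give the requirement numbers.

1. daily inspection log audit 255 days ago vs limit 270 → met
2. operator training 98 days ago vs limit 90 → not met
3. condition 'runs water rides' holds; incidents reportable in the past year 3 > 2 → not met
4. restraint system inspection 93 days ago vs limit 90 → not met
5. on-site first responders 6 ≥ 4 → met
6. condition 'runs rides over 30 feet tall' holds; third-party ride inspection 113 days ago vs limit 90 → not met
7. daily inspection checklist present → met
8. non-destructive testing 348 days ago vs limit 365 → met
9. condition 'runs mobile/traveling rides' holds; emergency-stop system test 105 days ago vs limit 120 → met
10. certified ride operators 16 ≥ 10 → met
Not met: 2, 3, 4, 6

2, 3, 4, 6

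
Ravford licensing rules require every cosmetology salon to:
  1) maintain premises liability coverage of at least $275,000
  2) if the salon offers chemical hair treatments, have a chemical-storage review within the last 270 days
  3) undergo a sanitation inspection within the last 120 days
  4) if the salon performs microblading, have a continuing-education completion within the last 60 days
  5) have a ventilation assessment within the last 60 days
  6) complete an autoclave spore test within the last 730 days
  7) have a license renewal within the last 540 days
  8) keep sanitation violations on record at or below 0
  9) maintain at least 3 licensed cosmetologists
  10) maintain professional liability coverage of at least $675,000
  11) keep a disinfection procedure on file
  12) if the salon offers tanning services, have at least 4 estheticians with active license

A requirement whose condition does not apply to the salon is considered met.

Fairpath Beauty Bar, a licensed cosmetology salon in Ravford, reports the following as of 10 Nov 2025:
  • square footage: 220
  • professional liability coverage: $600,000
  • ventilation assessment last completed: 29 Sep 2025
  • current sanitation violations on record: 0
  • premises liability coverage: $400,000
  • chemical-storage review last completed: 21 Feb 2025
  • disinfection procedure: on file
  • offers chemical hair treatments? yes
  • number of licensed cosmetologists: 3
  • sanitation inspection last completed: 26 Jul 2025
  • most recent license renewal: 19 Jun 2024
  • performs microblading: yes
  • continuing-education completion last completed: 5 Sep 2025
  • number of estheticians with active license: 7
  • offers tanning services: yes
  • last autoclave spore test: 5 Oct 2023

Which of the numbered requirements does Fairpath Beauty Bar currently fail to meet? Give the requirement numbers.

1. premises liability coverage $400,000 ≥ $275,000 → met
2. condition 'offers chemical hair treatments' holds; chemical-storage review 262 days ago vs limit 270 → met
3. sanitation inspection 107 days ago vs limit 120 → met
4. condition 'performs microblading' holds; continuing-education completion 66 days ago vs limit 60 → not met
5. ventilation assessment 42 days ago vs limit 60 → met
6. autoclave spore test 767 days ago vs limit 730 → not met
7. license renewal 509 days ago vs limit 540 → met
8. sanitation violations on record 0 ≤ 0 → met
9. licensed cosmetologists 3 ≥ 3 → met
10. professional liability coverage $600,000 < $675,000 → not met
11. disinfection procedure present → met
12. condition 'offers tanning services' holds; estheticians with active license 7 ≥ 4 → met
Not met: 4, 6, 10

4, 6, 10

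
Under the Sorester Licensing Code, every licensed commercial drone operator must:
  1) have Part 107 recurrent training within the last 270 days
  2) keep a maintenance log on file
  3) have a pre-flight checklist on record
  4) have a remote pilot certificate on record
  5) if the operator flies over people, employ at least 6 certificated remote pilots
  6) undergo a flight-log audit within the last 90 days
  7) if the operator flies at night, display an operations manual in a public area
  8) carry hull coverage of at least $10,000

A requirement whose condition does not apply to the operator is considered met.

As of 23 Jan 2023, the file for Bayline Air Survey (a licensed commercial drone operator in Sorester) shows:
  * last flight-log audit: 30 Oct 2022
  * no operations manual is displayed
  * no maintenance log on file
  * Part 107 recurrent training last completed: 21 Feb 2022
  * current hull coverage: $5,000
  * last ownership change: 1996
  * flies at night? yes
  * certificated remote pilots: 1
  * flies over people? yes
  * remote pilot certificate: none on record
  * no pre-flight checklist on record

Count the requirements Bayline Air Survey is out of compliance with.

1. Part 107 recurrent training 336 days ago vs limit 270 → not met
2. maintenance log absent → not met
3. pre-flight checklist absent → not met
4. remote pilot certificate absent → not met
5. condition 'flies over people' holds; certificated remote pilots 1 < 6 → not met
6. flight-log audit 85 days ago vs limit 90 → met
7. condition 'flies at night' holds; operations manual absent → not met
8. hull coverage $5,000 < $10,000 → not met
Not met: 7 of 8

7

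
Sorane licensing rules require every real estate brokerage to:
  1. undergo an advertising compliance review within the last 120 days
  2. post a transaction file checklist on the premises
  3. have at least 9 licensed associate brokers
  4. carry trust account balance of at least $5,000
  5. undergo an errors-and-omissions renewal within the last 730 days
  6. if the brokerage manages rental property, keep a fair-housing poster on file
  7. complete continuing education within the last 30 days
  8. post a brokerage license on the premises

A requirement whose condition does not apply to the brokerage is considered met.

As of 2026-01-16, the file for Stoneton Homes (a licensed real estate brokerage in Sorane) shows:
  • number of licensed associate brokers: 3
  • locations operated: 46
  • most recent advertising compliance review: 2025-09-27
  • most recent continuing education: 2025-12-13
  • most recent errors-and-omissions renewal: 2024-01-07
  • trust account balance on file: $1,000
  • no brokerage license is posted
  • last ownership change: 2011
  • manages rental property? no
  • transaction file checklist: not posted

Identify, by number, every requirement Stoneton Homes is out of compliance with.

1. advertising compliance review 111 days ago vs limit 120 → met
2. transaction file checklist absent → not met
3. licensed associate brokers 3 < 9 → not met
4. trust account balance $1,000 < $5,000 → not met
5. errors-and-omissions renewal 740 days ago vs limit 730 → not met
6. condition 'manages rental property' does not hold → requirement n/a → met
7. continuing education 34 days ago vs limit 30 → not met
8. brokerage license absent → not met
Not met: 2, 3, 4, 5, 7, 8

2, 3, 4, 5, 7, 8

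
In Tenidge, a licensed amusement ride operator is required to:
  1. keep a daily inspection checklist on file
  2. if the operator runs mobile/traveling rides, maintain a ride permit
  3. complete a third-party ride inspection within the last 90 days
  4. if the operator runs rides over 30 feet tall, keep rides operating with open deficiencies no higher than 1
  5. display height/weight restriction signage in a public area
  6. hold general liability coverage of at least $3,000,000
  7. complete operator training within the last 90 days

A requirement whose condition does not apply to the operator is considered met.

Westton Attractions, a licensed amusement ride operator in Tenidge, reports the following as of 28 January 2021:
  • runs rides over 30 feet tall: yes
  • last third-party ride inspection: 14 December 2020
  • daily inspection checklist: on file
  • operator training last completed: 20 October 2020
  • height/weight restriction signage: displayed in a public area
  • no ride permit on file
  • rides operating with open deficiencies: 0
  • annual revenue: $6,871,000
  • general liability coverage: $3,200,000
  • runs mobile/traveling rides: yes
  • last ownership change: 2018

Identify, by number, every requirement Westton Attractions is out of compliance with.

1. daily inspection checklist present → met
2. condition 'runs mobile/traveling rides' holds; ride permit absent → not met
3. third-party ride inspection 45 days ago vs limit 90 → met
4. condition 'runs rides over 30 feet tall' holds; rides operating with open deficiencies 0 ≤ 1 → met
5. height/weight restriction signage present → met
6. general liability coverage $3,200,000 ≥ $3,000,000 → met
7. operator training 100 days ago vs limit 90 → not met
Not met: 2, 7

2, 7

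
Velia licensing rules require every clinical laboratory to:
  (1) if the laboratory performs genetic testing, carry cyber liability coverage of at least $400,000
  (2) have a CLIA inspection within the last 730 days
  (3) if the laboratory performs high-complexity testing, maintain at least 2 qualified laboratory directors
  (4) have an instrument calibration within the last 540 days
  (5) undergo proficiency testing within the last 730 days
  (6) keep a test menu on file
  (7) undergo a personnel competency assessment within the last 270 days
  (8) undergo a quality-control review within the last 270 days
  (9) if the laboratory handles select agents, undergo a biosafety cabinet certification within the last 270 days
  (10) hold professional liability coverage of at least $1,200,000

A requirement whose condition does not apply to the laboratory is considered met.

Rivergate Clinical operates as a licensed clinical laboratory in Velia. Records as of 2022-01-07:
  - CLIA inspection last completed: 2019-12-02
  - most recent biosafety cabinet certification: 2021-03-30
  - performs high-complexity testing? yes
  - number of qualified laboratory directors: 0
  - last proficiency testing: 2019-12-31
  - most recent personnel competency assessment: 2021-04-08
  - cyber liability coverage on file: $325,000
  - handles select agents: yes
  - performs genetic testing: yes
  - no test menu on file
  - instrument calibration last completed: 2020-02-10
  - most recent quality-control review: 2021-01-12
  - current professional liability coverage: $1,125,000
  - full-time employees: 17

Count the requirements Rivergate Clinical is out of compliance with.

10

1. condition 'performs genetic testing' holds; cyber liability coverage $325,000 < $400,000 → not met
2. CLIA inspection 767 days ago vs limit 730 → not met
3. condition 'performs high-complexity testing' holds; qualified laboratory directors 0 < 2 → not met
4. instrument calibration 697 days ago vs limit 540 → not met
5. proficiency testing 738 days ago vs limit 730 → not met
6. test menu absent → not met
7. personnel competency assessment 274 days ago vs limit 270 → not met
8. quality-control review 360 days ago vs limit 270 → not met
9. condition 'handles select agents' holds; biosafety cabinet certification 283 days ago vs limit 270 → not met
10. professional liability coverage $1,125,000 < $1,200,000 → not met
Not met: 10 of 10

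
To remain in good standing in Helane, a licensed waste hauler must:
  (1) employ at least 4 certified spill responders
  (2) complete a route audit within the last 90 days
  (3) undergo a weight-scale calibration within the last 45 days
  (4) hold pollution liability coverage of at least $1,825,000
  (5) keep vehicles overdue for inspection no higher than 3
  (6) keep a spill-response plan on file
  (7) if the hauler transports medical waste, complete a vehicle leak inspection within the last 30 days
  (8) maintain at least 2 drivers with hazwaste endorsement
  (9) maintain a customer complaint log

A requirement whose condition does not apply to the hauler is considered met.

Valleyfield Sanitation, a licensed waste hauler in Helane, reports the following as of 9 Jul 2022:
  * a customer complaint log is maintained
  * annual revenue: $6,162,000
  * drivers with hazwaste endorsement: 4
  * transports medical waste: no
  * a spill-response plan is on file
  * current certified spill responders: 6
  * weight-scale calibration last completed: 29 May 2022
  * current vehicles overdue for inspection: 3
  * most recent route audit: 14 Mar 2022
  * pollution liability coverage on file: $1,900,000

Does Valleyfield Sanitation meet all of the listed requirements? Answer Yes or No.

No

1. certified spill responders 6 ≥ 4 → met
2. route audit 117 days ago vs limit 90 → not met
3. weight-scale calibration 41 days ago vs limit 45 → met
4. pollution liability coverage $1,900,000 ≥ $1,825,000 → met
5. vehicles overdue for inspection 3 ≤ 3 → met
6. spill-response plan present → met
7. condition 'transports medical waste' does not hold → requirement n/a → met
8. drivers with hazwaste endorsement 4 ≥ 2 → met
9. customer complaint log present → met
Not met: 2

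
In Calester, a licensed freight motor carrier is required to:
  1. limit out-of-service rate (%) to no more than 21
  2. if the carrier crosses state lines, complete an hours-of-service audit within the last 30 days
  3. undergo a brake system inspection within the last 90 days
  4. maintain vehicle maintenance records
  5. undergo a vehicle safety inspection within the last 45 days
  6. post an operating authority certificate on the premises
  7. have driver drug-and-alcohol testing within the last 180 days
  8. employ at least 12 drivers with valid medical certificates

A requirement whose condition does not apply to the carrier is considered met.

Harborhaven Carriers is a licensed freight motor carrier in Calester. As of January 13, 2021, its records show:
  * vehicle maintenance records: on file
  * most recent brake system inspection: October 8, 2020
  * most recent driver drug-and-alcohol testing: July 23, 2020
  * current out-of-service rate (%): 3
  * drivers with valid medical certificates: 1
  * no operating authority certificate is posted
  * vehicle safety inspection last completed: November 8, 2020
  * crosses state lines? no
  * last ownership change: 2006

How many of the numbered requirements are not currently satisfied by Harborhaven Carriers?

4

1. out-of-service rate (%) 3 ≤ 21 → met
2. condition 'crosses state lines' does not hold → requirement n/a → met
3. brake system inspection 97 days ago vs limit 90 → not met
4. vehicle maintenance records present → met
5. vehicle safety inspection 66 days ago vs limit 45 → not met
6. operating authority certificate absent → not met
7. driver drug-and-alcohol testing 174 days ago vs limit 180 → met
8. drivers with valid medical certificates 1 < 12 → not met
Not met: 4 of 8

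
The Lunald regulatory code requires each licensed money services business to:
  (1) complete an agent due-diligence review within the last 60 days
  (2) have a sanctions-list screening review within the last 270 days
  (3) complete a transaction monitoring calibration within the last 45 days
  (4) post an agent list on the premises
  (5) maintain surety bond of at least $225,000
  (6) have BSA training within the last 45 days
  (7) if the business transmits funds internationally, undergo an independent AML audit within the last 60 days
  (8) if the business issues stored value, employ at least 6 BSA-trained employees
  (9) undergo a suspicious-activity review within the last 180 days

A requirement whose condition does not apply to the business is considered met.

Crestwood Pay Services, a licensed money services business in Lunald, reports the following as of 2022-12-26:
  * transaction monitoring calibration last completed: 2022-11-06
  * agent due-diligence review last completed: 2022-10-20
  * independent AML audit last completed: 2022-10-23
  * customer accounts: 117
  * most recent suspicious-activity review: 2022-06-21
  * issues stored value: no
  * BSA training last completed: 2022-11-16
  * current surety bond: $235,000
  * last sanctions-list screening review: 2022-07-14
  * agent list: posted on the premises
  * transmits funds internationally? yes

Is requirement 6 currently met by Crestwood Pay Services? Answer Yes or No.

6. BSA training 40 days ago vs limit 45 → met

Yes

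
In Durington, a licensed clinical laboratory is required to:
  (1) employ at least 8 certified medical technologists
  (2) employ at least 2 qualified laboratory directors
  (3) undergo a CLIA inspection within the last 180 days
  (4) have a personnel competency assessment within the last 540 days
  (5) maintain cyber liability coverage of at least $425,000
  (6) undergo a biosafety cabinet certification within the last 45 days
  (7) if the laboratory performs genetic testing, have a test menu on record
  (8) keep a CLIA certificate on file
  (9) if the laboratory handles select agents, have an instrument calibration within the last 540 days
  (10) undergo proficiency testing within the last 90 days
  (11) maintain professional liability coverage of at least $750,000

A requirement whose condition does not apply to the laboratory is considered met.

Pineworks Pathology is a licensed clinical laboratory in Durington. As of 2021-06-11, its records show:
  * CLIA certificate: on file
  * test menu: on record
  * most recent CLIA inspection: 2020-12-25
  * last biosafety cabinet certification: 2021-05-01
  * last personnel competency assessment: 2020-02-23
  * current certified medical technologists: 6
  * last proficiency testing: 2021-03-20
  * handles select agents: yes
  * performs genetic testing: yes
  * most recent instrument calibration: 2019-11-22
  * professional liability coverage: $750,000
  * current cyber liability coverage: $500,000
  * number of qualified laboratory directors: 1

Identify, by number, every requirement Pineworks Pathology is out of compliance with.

1, 2, 9

1. certified medical technologists 6 < 8 → not met
2. qualified laboratory directors 1 < 2 → not met
3. CLIA inspection 168 days ago vs limit 180 → met
4. personnel competency assessment 474 days ago vs limit 540 → met
5. cyber liability coverage $500,000 ≥ $425,000 → met
6. biosafety cabinet certification 41 days ago vs limit 45 → met
7. condition 'performs genetic testing' holds; test menu present → met
8. CLIA certificate present → met
9. condition 'handles select agents' holds; instrument calibration 567 days ago vs limit 540 → not met
10. proficiency testing 83 days ago vs limit 90 → met
11. professional liability coverage $750,000 ≥ $750,000 → met
Not met: 1, 2, 9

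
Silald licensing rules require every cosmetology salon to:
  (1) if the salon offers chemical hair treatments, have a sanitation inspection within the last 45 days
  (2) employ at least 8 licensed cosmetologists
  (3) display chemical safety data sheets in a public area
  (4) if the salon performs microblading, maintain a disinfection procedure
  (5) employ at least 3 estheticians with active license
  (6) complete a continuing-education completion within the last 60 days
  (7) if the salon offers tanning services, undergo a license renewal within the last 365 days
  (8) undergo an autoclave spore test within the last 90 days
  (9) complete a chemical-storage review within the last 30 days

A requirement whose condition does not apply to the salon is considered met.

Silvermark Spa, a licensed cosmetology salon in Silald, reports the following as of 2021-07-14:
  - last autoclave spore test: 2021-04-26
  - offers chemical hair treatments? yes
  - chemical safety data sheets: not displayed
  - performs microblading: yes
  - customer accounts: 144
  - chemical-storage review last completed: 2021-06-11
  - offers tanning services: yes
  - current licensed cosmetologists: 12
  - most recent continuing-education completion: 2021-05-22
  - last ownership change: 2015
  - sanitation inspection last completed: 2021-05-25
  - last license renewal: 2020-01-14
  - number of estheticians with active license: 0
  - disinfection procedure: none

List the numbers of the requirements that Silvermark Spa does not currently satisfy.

1. condition 'offers chemical hair treatments' holds; sanitation inspection 50 days ago vs limit 45 → not met
2. licensed cosmetologists 12 ≥ 8 → met
3. chemical safety data sheets absent → not met
4. condition 'performs microblading' holds; disinfection procedure absent → not met
5. estheticians with active license 0 < 3 → not met
6. continuing-education completion 53 days ago vs limit 60 → met
7. condition 'offers tanning services' holds; license renewal 547 days ago vs limit 365 → not met
8. autoclave spore test 79 days ago vs limit 90 → met
9. chemical-storage review 33 days ago vs limit 30 → not met
Not met: 1, 3, 4, 5, 7, 9

1, 3, 4, 5, 7, 9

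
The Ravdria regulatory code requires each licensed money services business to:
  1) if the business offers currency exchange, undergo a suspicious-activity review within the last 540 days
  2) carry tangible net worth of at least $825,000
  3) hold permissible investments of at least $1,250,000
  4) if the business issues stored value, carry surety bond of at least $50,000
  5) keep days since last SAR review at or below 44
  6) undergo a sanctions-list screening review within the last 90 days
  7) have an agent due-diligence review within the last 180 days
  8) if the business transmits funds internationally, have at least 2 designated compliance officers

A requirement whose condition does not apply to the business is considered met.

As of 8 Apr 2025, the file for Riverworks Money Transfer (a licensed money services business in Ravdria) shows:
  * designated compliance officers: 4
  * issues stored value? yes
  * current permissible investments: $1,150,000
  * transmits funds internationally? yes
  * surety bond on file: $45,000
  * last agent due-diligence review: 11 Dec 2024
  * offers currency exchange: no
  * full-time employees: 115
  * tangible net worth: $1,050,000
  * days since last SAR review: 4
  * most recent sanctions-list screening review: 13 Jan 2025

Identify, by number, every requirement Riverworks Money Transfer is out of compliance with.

3, 4

1. condition 'offers currency exchange' does not hold → requirement n/a → met
2. tangible net worth $1,050,000 ≥ $825,000 → met
3. permissible investments $1,150,000 < $1,250,000 → not met
4. condition 'issues stored value' holds; surety bond $45,000 < $50,000 → not met
5. days since last SAR review 4 ≤ 44 → met
6. sanctions-list screening review 85 days ago vs limit 90 → met
7. agent due-diligence review 118 days ago vs limit 180 → met
8. condition 'transmits funds internationally' holds; designated compliance officers 4 ≥ 2 → met
Not met: 3, 4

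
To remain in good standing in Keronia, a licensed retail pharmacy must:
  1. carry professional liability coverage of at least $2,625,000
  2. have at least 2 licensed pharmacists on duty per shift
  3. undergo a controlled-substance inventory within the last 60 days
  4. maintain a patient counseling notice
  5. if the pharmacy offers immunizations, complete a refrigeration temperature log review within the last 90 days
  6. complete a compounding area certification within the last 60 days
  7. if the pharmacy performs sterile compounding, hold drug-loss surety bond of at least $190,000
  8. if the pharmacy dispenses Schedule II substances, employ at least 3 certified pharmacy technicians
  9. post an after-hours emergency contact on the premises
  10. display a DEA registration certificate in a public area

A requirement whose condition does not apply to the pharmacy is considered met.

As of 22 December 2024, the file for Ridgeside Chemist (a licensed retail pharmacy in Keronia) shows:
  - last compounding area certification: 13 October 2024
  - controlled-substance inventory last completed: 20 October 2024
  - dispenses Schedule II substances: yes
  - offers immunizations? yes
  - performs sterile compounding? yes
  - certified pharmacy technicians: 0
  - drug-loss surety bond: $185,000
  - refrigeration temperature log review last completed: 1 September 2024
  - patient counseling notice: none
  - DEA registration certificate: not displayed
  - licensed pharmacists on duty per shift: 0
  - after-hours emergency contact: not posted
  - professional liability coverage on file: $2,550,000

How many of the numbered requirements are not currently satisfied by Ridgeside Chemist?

1. professional liability coverage $2,550,000 < $2,625,000 → not met
2. licensed pharmacists on duty per shift 0 < 2 → not met
3. controlled-substance inventory 63 days ago vs limit 60 → not met
4. patient counseling notice absent → not met
5. condition 'offers immunizations' holds; refrigeration temperature log review 112 days ago vs limit 90 → not met
6. compounding area certification 70 days ago vs limit 60 → not met
7. condition 'performs sterile compounding' holds; drug-loss surety bond $185,000 < $190,000 → not met
8. condition 'dispenses Schedule II substances' holds; certified pharmacy technicians 0 < 3 → not met
9. after-hours emergency contact absent → not met
10. DEA registration certificate absent → not met
Not met: 10 of 10

10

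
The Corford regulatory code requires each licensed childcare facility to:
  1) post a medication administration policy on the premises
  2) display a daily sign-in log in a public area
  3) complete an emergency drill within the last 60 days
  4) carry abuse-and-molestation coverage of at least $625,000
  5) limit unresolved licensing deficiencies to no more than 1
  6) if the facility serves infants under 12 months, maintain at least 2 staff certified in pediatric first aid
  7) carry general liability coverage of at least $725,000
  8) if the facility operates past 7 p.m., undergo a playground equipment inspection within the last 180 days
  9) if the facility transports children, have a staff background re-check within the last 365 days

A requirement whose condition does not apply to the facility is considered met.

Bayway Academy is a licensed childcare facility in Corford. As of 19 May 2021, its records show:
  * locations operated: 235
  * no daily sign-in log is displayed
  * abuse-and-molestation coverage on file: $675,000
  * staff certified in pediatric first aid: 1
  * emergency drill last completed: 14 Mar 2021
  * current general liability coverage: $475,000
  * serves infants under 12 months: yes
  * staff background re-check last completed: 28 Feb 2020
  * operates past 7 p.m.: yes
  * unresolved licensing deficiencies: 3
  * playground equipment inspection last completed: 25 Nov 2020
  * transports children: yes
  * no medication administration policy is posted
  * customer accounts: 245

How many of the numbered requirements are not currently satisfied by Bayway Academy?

1. medication administration policy absent → not met
2. daily sign-in log absent → not met
3. emergency drill 66 days ago vs limit 60 → not met
4. abuse-and-molestation coverage $675,000 ≥ $625,000 → met
5. unresolved licensing deficiencies 3 > 1 → not met
6. condition 'serves infants under 12 months' holds; staff certified in pediatric first aid 1 < 2 → not met
7. general liability coverage $475,000 < $725,000 → not met
8. condition 'operates past 7 p.m.' holds; playground equipment inspection 175 days ago vs limit 180 → met
9. condition 'transports children' holds; staff background re-check 446 days ago vs limit 365 → not met
Not met: 7 of 9

7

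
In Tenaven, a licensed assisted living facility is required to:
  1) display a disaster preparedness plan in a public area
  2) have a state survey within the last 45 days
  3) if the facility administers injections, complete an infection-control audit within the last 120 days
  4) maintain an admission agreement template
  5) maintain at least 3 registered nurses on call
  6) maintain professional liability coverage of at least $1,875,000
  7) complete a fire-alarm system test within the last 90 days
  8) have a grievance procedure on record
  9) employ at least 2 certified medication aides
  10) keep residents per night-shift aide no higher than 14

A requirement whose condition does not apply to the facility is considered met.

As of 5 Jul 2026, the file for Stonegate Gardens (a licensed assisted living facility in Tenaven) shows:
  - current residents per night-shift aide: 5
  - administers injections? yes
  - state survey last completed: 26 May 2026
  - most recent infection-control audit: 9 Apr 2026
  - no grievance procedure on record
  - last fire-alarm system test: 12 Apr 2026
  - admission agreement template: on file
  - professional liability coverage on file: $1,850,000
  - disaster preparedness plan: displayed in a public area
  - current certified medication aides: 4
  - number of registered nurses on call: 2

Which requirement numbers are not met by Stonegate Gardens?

1. disaster preparedness plan present → met
2. state survey 40 days ago vs limit 45 → met
3. condition 'administers injections' holds; infection-control audit 87 days ago vs limit 120 → met
4. admission agreement template present → met
5. registered nurses on call 2 < 3 → not met
6. professional liability coverage $1,850,000 < $1,875,000 → not met
7. fire-alarm system test 84 days ago vs limit 90 → met
8. grievance procedure absent → not met
9. certified medication aides 4 ≥ 2 → met
10. residents per night-shift aide 5 ≤ 14 → met
Not met: 5, 6, 8

5, 6, 8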